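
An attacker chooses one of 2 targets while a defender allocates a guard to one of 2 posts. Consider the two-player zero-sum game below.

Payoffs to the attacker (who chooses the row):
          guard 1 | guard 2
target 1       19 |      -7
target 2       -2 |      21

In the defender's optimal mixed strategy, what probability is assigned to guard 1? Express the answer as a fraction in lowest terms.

Row minima are -7 and -2, so the attacker's maximin is -2; column maxima are 19 and 21, so the defender's minimax is 19. These differ, so the equilibrium is in mixed strategies.
Let the defender play guard 1 with probability q. The attacker is indifferent when 19q − 7(1−q) = −2q + 21(1−q), giving q = 4/7.

4/7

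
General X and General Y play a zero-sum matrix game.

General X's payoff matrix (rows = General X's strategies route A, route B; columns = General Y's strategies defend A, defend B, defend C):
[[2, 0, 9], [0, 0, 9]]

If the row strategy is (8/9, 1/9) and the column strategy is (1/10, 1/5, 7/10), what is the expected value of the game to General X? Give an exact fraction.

Against (1/10, 1/5, 7/10), each row's expected payoff is route A: 13/2; route B: 63/10.
Taking the (8/9, 1/9)-weighted average: (8/9)·(13/2) + (1/9)·(63/10) = 583/90.

583/90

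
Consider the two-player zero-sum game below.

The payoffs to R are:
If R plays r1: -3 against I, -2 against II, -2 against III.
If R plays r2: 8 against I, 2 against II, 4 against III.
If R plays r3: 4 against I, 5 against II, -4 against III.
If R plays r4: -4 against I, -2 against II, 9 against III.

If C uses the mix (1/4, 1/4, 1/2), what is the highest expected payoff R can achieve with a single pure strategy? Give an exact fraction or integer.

r1: (-3)·(1/4) + (-2)·(1/4) + (-2)·(1/2) = -9/4.
r2: (8)·(1/4) + (2)·(1/4) + (4)·(1/2) = 9/2.
r3: (4)·(1/4) + (5)·(1/4) + (-4)·(1/2) = 1/4.
r4: (-4)·(1/4) + (-2)·(1/4) + (9)·(1/2) = 3.
The best pure response is r2 with expected payoff 9/2.

9/2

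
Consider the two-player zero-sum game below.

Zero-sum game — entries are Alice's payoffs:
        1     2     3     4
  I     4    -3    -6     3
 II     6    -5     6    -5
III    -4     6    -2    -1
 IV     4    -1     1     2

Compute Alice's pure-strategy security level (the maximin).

-1

The worst-case payoff for each row is I: -6, II: -5, III: -4, IV: -1.
The best of these is -1.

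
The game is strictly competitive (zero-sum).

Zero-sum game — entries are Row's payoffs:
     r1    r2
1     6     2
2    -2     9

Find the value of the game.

58/15

Row minima are 2 and -2, so Row's maximin is 2; column maxima are 6 and 9, so Column's minimax is 6. These differ, so the equilibrium is in mixed strategies.
Let Row play 1 with probability p. Column is indifferent when 6p − 2(1−p) = 2p + 9(1−p), giving p = 11/15.
Let Column play r1 with probability q. Row is indifferent when 6q + 2(1−q) = −2q + 9(1−q), giving q = 7/15.
The value is 6·(7/15) + (2)·(8/15) = 58/15.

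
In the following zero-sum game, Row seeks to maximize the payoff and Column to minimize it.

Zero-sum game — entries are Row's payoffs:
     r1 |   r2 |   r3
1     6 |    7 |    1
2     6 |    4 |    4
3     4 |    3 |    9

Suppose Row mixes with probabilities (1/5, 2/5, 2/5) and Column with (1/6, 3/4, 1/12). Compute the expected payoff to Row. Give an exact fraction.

Against (1/6, 3/4, 1/12), each row's expected payoff is 1: 19/3; 2: 13/3; 3: 11/3.
Taking the (1/5, 2/5, 2/5)-weighted average: (1/5)·(19/3) + (2/5)·(13/3) + (2/5)·(11/3) = 67/15.

67/15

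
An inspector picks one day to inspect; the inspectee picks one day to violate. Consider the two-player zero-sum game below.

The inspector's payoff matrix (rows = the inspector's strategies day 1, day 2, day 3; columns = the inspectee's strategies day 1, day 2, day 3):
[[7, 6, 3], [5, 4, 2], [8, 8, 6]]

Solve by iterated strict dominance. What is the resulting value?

Row day 1 is strictly dominated by row day 3 (8>7, 8>6, 6>3); eliminate day 1.
Row day 2 is strictly dominated by row day 3 (8>5, 8>4, 6>2); eliminate day 2.
Column day 2 is strictly dominated by day 3 for the inspectee (6<8); eliminate day 2.
Column day 1 is strictly dominated by day 3 for the inspectee (6<8); eliminate day 1.
Only (day 3, day 3) remains, with payoff 6.

6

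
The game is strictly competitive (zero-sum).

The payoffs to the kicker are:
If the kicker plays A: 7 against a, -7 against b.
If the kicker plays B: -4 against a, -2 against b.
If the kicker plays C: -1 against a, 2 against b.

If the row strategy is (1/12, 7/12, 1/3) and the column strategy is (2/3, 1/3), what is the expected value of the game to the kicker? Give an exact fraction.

-7/4

Against (2/3, 1/3), each row's expected payoff is A: 7/3; B: -10/3; C: 0.
Taking the (1/12, 7/12, 1/3)-weighted average: (1/12)·(7/3) + (7/12)·(-10/3) + (1/3)·(0) = -7/4.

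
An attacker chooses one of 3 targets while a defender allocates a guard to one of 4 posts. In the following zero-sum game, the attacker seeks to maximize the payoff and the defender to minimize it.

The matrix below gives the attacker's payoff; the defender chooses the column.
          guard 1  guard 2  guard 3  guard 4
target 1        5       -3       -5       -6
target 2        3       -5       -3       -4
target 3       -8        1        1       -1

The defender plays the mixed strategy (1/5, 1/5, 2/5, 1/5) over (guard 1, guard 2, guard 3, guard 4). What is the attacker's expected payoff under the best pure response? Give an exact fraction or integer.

target 1: (5)·(1/5) + (-3)·(1/5) + (-5)·(2/5) + (-6)·(1/5) = -14/5.
target 2: (3)·(1/5) + (-5)·(1/5) + (-3)·(2/5) + (-4)·(1/5) = -12/5.
target 3: (-8)·(1/5) + (1)·(1/5) + (1)·(2/5) + (-1)·(1/5) = -6/5.
The best pure response is target 3 with expected payoff -6/5.

-6/5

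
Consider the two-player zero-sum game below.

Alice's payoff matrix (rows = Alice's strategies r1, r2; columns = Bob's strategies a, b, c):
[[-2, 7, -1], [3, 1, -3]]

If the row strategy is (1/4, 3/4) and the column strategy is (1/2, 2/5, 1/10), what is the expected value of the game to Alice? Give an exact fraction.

13/8

Against (1/2, 2/5, 1/10), each row's expected payoff is r1: 17/10; r2: 8/5.
Taking the (1/4, 3/4)-weighted average: (1/4)·(17/10) + (3/4)·(8/5) = 13/8.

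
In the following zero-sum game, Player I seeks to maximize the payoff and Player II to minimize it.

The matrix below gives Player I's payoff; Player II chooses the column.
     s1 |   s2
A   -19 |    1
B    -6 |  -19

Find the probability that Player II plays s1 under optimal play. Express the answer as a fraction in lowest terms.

Row minima are -19 and -19, so Player I's maximin is -19; column maxima are -6 and 1, so Player II's minimax is -6. These differ, so the equilibrium is in mixed strategies.
Let Player II play s1 with probability q. Player I is indifferent when −19q + (1−q) = −6q − 19(1−q), giving q = 20/33.

20/33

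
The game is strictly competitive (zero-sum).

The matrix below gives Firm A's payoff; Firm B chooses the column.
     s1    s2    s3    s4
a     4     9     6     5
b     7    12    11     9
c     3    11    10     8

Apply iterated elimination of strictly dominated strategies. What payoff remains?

Row a is strictly dominated by row b (7>4, 12>9, 11>6, 9>5); eliminate a.
Column s2 is strictly dominated by s1 for Firm B (7<12, 3<11); eliminate s2.
Column s3 is strictly dominated by s1 for Firm B (7<11, 3<10); eliminate s3.
Row c is strictly dominated by row b (7>3, 9>8); eliminate c.
Column s4 is strictly dominated by s1 for Firm B (7<9); eliminate s4.
Only (b, s1) remains, with payoff 7.

7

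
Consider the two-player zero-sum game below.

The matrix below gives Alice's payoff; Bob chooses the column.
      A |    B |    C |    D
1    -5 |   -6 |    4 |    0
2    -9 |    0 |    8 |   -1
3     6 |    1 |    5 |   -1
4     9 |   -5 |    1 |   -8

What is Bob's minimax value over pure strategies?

The worst case (largest entry) in each column is A: 9, B: 1, C: 8, D: 0.
The best (smallest) of these is 0.

0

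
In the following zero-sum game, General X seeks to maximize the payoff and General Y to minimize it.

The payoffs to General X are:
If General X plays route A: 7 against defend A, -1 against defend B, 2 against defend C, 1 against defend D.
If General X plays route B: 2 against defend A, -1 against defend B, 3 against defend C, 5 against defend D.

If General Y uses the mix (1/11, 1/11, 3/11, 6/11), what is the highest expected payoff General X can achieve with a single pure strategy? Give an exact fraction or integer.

route A: (7)·(1/11) + (-1)·(1/11) + (2)·(3/11) + (1)·(6/11) = 18/11.
route B: (2)·(1/11) + (-1)·(1/11) + (3)·(3/11) + (5)·(6/11) = 40/11.
The best pure response is route B with expected payoff 40/11.

40/11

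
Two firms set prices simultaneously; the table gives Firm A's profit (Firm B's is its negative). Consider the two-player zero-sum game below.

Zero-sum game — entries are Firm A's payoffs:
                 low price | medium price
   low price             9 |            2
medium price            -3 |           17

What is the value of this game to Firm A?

Row minima are 2 and -3, so Firm A's maximin is 2; column maxima are 9 and 17, so Firm B's minimax is 9. These differ, so the equilibrium is in mixed strategies.
Let Firm A play low price with probability p. Firm B is indifferent when 9p − 3(1−p) = 2p + 17(1−p), giving p = 20/27.
Let Firm B play low price with probability q. Firm A is indifferent when 9q + 2(1−q) = −3q + 17(1−q), giving q = 5/9.
The value is 9·(5/9) + (2)·(4/9) = 53/9.

53/9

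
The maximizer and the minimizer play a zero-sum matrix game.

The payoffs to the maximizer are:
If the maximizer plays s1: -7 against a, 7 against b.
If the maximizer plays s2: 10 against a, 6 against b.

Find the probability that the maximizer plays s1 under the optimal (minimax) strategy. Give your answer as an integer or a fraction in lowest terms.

Row minima are -7 and 6, so the maximizer's maximin is 6; column maxima are 10 and 7, so the minimizer's minimax is 7. These differ, so the equilibrium is in mixed strategies.
Let the maximizer play s1 with probability p. The minimizer is indifferent when −7p + 10(1−p) = 7p + 6(1−p), giving p = 2/9.

2/9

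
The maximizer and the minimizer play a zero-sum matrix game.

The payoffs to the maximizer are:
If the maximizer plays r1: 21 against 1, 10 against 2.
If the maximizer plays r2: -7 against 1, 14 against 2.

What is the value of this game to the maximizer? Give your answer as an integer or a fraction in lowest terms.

Row minima are 10 and -7, so the maximizer's maximin is 10; column maxima are 21 and 14, so the minimizer's minimax is 14. These differ, so the equilibrium is in mixed strategies.
Let the maximizer play r1 with probability p. The minimizer is indifferent when 21p − 7(1−p) = 10p + 14(1−p), giving p = 21/32.
Let the minimizer play 1 with probability q. The maximizer is indifferent when 21q + 10(1−q) = −7q + 14(1−q), giving q = 1/8.
The value is 21·(1/8) + (10)·(7/8) = 91/8.

91/8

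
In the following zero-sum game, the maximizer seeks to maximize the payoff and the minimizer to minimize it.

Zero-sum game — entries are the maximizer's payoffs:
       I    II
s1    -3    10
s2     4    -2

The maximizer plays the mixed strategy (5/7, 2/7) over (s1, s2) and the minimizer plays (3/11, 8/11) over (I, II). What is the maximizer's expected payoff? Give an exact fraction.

347/77

Against (3/11, 8/11), each row's expected payoff is s1: 71/11; s2: -4/11.
Taking the (5/7, 2/7)-weighted average: (5/7)·(71/11) + (2/7)·(-4/11) = 347/77.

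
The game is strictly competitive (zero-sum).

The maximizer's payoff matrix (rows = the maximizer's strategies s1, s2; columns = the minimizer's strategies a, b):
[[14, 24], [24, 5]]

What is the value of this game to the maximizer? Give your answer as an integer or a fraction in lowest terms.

Row minima are 14 and 5, so the maximizer's maximin is 14; column maxima are 24 and 24, so the minimizer's minimax is 24. These differ, so the equilibrium is in mixed strategies.
Let the maximizer play s1 with probability p. The minimizer is indifferent when 14p + 24(1−p) = 24p + 5(1−p), giving p = 19/29.
Let the minimizer play a with probability q. The maximizer is indifferent when 14q + 24(1−q) = 24q + 5(1−q), giving q = 19/29.
The value is 14·(19/29) + (24)·(10/29) = 506/29.

506/29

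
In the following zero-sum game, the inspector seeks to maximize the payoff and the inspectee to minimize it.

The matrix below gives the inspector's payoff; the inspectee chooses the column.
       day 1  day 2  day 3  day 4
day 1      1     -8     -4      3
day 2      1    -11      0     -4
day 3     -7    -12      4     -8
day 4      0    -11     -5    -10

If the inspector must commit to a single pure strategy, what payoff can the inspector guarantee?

The worst-case payoff for each row is day 1: -8, day 2: -11, day 3: -12, day 4: -11.
The best of these is -8.

-8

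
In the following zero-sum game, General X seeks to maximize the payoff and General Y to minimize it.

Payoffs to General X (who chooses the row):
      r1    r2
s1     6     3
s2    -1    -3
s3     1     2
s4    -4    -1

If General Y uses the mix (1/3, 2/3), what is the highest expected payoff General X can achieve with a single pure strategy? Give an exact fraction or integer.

4

s1: (6)·(1/3) + (3)·(2/3) = 4.
s2: (-1)·(1/3) + (-3)·(2/3) = -7/3.
s3: (1)·(1/3) + (2)·(2/3) = 5/3.
s4: (-4)·(1/3) + (-1)·(2/3) = -2.
The best pure response is s1 with expected payoff 4.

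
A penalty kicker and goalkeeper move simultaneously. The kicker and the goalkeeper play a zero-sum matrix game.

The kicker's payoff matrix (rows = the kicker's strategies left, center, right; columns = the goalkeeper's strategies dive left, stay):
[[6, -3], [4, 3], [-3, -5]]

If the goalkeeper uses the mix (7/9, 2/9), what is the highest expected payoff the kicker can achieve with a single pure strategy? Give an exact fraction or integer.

4

left: (6)·(7/9) + (-3)·(2/9) = 4.
center: (4)·(7/9) + (3)·(2/9) = 34/9.
right: (-3)·(7/9) + (-5)·(2/9) = -31/9.
The best pure response is left with expected payoff 4.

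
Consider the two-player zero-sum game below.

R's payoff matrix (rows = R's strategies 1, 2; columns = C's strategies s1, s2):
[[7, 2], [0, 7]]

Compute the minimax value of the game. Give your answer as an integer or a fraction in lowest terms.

Row minima are 2 and 0, so R's maximin is 2; column maxima are 7 and 7, so C's minimax is 7. These differ, so the equilibrium is in mixed strategies.
Let R play 1 with probability p. C is indifferent when 7p = 2p + 7(1−p), giving p = 7/12.
Let C play s1 with probability q. R is indifferent when 7q + 2(1−q) = 7(1−q), giving q = 5/12.
The value is 7·(5/12) + (2)·(7/12) = 49/12.

49/12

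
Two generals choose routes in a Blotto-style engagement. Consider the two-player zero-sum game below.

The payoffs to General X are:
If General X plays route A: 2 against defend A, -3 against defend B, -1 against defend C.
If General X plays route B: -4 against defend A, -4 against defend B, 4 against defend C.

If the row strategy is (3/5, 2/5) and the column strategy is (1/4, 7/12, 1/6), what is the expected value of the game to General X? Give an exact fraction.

-23/12

Against (1/4, 7/12, 1/6), each row's expected payoff is route A: -17/12; route B: -8/3.
Taking the (3/5, 2/5)-weighted average: (3/5)·(-17/12) + (2/5)·(-8/3) = -23/12.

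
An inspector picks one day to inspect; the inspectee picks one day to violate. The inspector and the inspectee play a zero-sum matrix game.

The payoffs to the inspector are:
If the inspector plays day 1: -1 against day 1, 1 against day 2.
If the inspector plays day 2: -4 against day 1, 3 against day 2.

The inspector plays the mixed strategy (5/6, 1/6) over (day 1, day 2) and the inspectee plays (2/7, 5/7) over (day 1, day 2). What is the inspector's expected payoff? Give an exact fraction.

11/21

Against (2/7, 5/7), each row's expected payoff is day 1: 3/7; day 2: 1.
Taking the (5/6, 1/6)-weighted average: (5/6)·(3/7) + (1/6)·(1) = 11/21.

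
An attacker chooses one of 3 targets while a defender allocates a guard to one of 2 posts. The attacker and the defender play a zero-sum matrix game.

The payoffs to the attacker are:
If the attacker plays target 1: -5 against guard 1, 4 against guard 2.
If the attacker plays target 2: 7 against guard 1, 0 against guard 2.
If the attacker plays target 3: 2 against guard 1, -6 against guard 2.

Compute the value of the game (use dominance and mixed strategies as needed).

Row target 3 is strictly dominated by row target 2, so the attacker never plays it.
The remaining 2×2 game on (target 1, target 2) × (guard 1, guard 2) has no saddle point. Let the attacker play target 1 with probability p; indifference gives −5p + 7(1−p) = 4p, so p = 7/16.
Similarly the defender's optimal q on guard 1 is 1/4, and the value is -5·(1/4) + (4)·(3/4) = 7/4.

7/4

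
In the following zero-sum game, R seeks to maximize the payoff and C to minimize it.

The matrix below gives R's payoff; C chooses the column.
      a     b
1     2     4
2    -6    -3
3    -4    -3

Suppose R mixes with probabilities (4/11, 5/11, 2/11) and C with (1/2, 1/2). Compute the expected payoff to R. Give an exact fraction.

Against (1/2, 1/2), each row's expected payoff is 1: 3; 2: -9/2; 3: -7/2.
Taking the (4/11, 5/11, 2/11)-weighted average: (4/11)·(3) + (5/11)·(-9/2) + (2/11)·(-7/2) = -35/22.

-35/22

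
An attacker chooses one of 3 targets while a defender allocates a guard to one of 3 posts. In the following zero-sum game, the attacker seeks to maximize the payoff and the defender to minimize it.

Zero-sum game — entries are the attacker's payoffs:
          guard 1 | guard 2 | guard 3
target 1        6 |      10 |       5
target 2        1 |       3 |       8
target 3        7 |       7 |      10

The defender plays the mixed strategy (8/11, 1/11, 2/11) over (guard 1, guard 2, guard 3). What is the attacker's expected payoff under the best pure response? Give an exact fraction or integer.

83/11

target 1: (6)·(8/11) + (10)·(1/11) + (5)·(2/11) = 68/11.
target 2: (1)·(8/11) + (3)·(1/11) + (8)·(2/11) = 27/11.
target 3: (7)·(8/11) + (7)·(1/11) + (10)·(2/11) = 83/11.
The best pure response is target 3 with expected payoff 83/11.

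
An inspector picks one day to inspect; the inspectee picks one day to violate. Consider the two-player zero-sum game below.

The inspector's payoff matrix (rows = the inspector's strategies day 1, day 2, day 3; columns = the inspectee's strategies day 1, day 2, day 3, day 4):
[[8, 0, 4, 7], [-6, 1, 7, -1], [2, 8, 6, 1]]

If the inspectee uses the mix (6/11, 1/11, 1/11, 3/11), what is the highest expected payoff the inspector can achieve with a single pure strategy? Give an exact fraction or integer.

73/11

day 1: (8)·(6/11) + (0)·(1/11) + (4)·(1/11) + (7)·(3/11) = 73/11.
day 2: (-6)·(6/11) + (1)·(1/11) + (7)·(1/11) + (-1)·(3/11) = -31/11.
day 3: (2)·(6/11) + (8)·(1/11) + (6)·(1/11) + (1)·(3/11) = 29/11.
The best pure response is day 1 with expected payoff 73/11.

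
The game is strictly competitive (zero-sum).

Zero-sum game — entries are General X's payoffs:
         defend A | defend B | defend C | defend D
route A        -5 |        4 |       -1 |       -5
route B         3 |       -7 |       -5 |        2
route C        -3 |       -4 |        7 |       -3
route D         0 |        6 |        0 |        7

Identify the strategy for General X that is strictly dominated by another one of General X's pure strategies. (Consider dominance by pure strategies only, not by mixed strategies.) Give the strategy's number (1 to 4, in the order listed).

1

Compare route A with route D: 0 > -5, 6 > 4, 0 > -1, 7 > -5.
So route D strictly dominates route A for General X; route A is strictly dominated.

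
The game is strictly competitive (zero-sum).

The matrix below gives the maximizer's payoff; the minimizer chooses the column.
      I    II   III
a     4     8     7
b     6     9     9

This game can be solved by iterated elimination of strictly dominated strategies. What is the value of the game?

6

Row a is strictly dominated by row b (6>4, 9>8, 9>7); eliminate a.
Column III is strictly dominated by I for the minimizer (6<9); eliminate III.
Column II is strictly dominated by I for the minimizer (6<9); eliminate II.
Only (b, I) remains, with payoff 6.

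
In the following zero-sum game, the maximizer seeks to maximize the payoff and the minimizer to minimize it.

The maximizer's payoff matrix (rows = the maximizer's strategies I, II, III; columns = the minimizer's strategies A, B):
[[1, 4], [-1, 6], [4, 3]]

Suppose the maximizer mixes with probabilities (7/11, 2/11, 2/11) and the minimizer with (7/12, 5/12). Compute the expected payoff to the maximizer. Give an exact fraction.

107/44

Against (7/12, 5/12), each row's expected payoff is I: 9/4; II: 23/12; III: 43/12.
Taking the (7/11, 2/11, 2/11)-weighted average: (7/11)·(9/4) + (2/11)·(23/12) + (2/11)·(43/12) = 107/44.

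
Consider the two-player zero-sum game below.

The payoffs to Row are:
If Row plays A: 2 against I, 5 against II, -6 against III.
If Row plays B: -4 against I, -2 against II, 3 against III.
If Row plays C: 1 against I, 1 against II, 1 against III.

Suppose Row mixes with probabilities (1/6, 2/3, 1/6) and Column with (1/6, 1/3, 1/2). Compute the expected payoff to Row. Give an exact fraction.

1/9

Against (1/6, 1/3, 1/2), each row's expected payoff is A: -1; B: 1/6; C: 1.
Taking the (1/6, 2/3, 1/6)-weighted average: (1/6)·(-1) + (2/3)·(1/6) + (1/6)·(1) = 1/9.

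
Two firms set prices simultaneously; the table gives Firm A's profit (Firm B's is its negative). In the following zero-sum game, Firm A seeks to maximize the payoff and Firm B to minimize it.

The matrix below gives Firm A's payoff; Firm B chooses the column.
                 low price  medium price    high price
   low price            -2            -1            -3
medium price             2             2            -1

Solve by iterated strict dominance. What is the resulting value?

-1

Row low price is strictly dominated by row medium price (2>-2, 2>-1, -1>-3); eliminate low price.
Column low price is strictly dominated by high price for Firm B (-1<2); eliminate low price.
Column medium price is strictly dominated by high price for Firm B (-1<2); eliminate medium price.
Only (medium price, high price) remains, with payoff -1.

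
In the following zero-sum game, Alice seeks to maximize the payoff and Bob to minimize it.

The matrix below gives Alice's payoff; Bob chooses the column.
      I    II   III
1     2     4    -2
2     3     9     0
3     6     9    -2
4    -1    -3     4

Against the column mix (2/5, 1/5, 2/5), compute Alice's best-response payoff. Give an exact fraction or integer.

17/5

1: (2)·(2/5) + (4)·(1/5) + (-2)·(2/5) = 4/5.
2: (3)·(2/5) + (9)·(1/5) + (0)·(2/5) = 3.
3: (6)·(2/5) + (9)·(1/5) + (-2)·(2/5) = 17/5.
4: (-1)·(2/5) + (-3)·(1/5) + (4)·(2/5) = 3/5.
The best pure response is 3 with expected payoff 17/5.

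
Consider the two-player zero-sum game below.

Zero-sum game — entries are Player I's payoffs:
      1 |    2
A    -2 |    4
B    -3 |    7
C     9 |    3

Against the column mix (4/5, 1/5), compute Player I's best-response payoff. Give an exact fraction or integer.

39/5

A: (-2)·(4/5) + (4)·(1/5) = -4/5.
B: (-3)·(4/5) + (7)·(1/5) = -1.
C: (9)·(4/5) + (3)·(1/5) = 39/5.
The best pure response is C with expected payoff 39/5.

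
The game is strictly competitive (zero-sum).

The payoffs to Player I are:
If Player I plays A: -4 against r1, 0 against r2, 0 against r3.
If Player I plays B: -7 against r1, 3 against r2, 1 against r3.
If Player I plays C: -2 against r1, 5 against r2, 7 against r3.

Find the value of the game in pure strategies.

-2

Row minima: -4, -7, -2 → Player I's maximin is -2.
Column maxima: -2, 5, 7 → Player II's minimax is -2.
They coincide at (C, r1), so the value is -2.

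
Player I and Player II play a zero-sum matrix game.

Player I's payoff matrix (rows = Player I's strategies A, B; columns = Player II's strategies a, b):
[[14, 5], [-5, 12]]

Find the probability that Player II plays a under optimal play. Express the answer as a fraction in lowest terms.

Row minima are 5 and -5, so Player I's maximin is 5; column maxima are 14 and 12, so Player II's minimax is 12. These differ, so the equilibrium is in mixed strategies.
Let Player II play a with probability q. Player I is indifferent when 14q + 5(1−q) = −5q + 12(1−q), giving q = 7/26.

7/26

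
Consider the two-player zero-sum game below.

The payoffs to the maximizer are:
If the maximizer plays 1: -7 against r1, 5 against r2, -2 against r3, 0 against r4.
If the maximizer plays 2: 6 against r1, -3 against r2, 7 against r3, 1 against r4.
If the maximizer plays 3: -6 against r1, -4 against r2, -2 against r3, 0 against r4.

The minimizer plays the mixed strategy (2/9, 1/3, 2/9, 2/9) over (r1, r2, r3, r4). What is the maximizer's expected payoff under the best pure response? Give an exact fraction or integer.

19/9

1: (-7)·(2/9) + (5)·(1/3) + (-2)·(2/9) + (0)·(2/9) = -1/3.
2: (6)·(2/9) + (-3)·(1/3) + (7)·(2/9) + (1)·(2/9) = 19/9.
3: (-6)·(2/9) + (-4)·(1/3) + (-2)·(2/9) + (0)·(2/9) = -28/9.
The best pure response is 2 with expected payoff 19/9.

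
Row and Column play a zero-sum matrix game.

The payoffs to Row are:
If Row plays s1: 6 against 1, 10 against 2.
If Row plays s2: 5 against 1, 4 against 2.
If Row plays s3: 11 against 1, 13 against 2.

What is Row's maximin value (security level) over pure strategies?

The worst-case payoff for each row is s1: 6, s2: 4, s3: 11.
The best of these is 11.

11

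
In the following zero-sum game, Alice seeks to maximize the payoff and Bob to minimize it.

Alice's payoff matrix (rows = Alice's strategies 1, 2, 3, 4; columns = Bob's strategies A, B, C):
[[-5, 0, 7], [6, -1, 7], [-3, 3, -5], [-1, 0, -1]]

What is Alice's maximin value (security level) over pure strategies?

-1

The worst-case payoff for each row is 1: -5, 2: -1, 3: -5, 4: -1.
The best of these is -1.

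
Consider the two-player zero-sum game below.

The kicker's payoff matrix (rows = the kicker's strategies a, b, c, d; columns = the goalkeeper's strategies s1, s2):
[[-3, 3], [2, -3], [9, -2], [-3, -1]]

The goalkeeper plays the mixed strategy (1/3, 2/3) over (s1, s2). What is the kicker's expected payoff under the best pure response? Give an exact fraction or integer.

a: (-3)·(1/3) + (3)·(2/3) = 1.
b: (2)·(1/3) + (-3)·(2/3) = -4/3.
c: (9)·(1/3) + (-2)·(2/3) = 5/3.
d: (-3)·(1/3) + (-1)·(2/3) = -5/3.
The best pure response is c with expected payoff 5/3.

5/3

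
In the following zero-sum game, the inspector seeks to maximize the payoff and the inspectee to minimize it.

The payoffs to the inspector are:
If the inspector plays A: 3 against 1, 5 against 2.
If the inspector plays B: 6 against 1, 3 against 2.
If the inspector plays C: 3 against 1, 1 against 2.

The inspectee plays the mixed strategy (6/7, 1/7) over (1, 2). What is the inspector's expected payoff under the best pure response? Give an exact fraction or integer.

39/7

A: (3)·(6/7) + (5)·(1/7) = 23/7.
B: (6)·(6/7) + (3)·(1/7) = 39/7.
C: (3)·(6/7) + (1)·(1/7) = 19/7.
The best pure response is B with expected payoff 39/7.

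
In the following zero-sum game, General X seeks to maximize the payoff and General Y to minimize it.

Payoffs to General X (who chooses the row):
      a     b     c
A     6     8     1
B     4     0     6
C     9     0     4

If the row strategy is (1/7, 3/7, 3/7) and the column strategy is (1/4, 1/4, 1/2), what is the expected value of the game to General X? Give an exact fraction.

Against (1/4, 1/4, 1/2), each row's expected payoff is A: 4; B: 4; C: 17/4.
Taking the (1/7, 3/7, 3/7)-weighted average: (1/7)·(4) + (3/7)·(4) + (3/7)·(17/4) = 115/28.

115/28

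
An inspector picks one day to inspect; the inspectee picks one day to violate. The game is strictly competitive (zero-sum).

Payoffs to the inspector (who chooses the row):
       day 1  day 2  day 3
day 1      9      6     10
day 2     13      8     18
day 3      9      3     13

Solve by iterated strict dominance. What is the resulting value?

8

Column day 3 is strictly dominated by day 1 for the inspectee (9<10, 13<18, 9<13); eliminate day 3.
Row day 3 is strictly dominated by row day 2 (13>9, 8>3); eliminate day 3.
Row day 1 is strictly dominated by row day 2 (13>9, 8>6); eliminate day 1.
Column day 1 is strictly dominated by day 2 for the inspectee (8<13); eliminate day 1.
Only (day 2, day 2) remains, with payoff 8.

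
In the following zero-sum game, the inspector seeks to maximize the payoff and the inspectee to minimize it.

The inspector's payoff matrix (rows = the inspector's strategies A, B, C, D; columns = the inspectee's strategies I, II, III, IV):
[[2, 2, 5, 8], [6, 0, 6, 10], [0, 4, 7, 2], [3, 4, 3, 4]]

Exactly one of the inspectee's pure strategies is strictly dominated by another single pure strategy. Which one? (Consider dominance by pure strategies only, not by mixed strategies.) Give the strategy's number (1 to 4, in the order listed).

4

The inspectee prefers columns that give the inspector less. Compare IV with I: 2 < 8, 6 < 10, 0 < 2, 3 < 4.
So I strictly dominates IV for the inspectee; IV is strictly dominated.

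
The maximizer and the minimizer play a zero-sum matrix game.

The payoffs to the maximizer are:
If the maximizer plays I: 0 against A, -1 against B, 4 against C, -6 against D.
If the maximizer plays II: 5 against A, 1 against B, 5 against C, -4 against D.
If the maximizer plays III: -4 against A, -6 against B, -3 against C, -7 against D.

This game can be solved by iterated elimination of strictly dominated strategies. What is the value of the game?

Column C is strictly dominated by B for the minimizer (-1<4, 1<5, -6<-3); eliminate C.
Row III is strictly dominated by row I (0>-4, -1>-6, -6>-7); eliminate III.
Row I is strictly dominated by row II (5>0, 1>-1, -4>-6); eliminate I.
Column B is strictly dominated by D for the minimizer (-4<1); eliminate B.
Column A is strictly dominated by D for the minimizer (-4<5); eliminate A.
Only (II, D) remains, with payoff -4.

-4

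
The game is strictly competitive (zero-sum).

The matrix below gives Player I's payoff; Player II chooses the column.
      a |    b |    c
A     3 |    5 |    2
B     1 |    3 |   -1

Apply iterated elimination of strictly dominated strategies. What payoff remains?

Row B is strictly dominated by row A (3>1, 5>3, 2>-1); eliminate B.
Column b is strictly dominated by a for Player II (3<5); eliminate b.
Column a is strictly dominated by c for Player II (2<3); eliminate a.
Only (A, c) remains, with payoff 2.

2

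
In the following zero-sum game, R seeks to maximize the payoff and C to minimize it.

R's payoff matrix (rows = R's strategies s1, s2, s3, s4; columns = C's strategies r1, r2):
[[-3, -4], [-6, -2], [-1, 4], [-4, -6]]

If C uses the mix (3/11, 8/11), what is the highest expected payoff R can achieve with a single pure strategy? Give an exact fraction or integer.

s1: (-3)·(3/11) + (-4)·(8/11) = -41/11.
s2: (-6)·(3/11) + (-2)·(8/11) = -34/11.
s3: (-1)·(3/11) + (4)·(8/11) = 29/11.
s4: (-4)·(3/11) + (-6)·(8/11) = -60/11.
The best pure response is s3 with expected payoff 29/11.

29/11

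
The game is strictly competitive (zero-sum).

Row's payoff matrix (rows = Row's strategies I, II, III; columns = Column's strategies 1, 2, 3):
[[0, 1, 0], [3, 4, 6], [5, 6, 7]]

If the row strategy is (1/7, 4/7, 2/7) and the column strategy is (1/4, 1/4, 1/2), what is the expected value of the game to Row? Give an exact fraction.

Against (1/4, 1/4, 1/2), each row's expected payoff is I: 1/4; II: 19/4; III: 25/4.
Taking the (1/7, 4/7, 2/7)-weighted average: (1/7)·(1/4) + (4/7)·(19/4) + (2/7)·(25/4) = 127/28.

127/28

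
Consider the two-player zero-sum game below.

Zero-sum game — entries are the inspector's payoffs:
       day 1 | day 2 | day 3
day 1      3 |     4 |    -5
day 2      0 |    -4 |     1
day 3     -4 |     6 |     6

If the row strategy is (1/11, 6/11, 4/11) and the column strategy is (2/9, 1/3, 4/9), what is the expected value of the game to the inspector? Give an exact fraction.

86/99

Against (2/9, 1/3, 4/9), each row's expected payoff is day 1: -2/9; day 2: -8/9; day 3: 34/9.
Taking the (1/11, 6/11, 4/11)-weighted average: (1/11)·(-2/9) + (6/11)·(-8/9) + (4/11)·(34/9) = 86/99.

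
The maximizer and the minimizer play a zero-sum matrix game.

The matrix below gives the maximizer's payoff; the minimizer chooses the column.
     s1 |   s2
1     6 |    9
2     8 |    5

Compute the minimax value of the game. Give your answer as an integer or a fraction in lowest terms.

Row minima are 6 and 5, so the maximizer's maximin is 6; column maxima are 8 and 9, so the minimizer's minimax is 8. These differ, so the equilibrium is in mixed strategies.
Let the maximizer play 1 with probability p. The minimizer is indifferent when 6p + 8(1−p) = 9p + 5(1−p), giving p = 1/2.
Let the minimizer play s1 with probability q. The maximizer is indifferent when 6q + 9(1−q) = 8q + 5(1−q), giving q = 2/3.
The value is 6·(2/3) + (9)·(1/3) = 7.

7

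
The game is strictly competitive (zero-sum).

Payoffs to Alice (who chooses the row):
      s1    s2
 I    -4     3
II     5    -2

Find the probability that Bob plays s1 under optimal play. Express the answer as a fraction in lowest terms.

Row minima are -4 and -2, so Alice's maximin is -2; column maxima are 5 and 3, so Bob's minimax is 3. These differ, so the equilibrium is in mixed strategies.
Let Bob play s1 with probability q. Alice is indifferent when −4q + 3(1−q) = 5q − 2(1−q), giving q = 5/14.

5/14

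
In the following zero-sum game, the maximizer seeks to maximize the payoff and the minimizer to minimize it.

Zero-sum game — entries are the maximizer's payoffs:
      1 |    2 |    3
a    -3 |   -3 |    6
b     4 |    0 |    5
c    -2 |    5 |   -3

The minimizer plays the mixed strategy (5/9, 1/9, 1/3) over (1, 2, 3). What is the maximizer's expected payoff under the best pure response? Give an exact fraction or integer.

35/9

a: (-3)·(5/9) + (-3)·(1/9) + (6)·(1/3) = 0.
b: (4)·(5/9) + (0)·(1/9) + (5)·(1/3) = 35/9.
c: (-2)·(5/9) + (5)·(1/9) + (-3)·(1/3) = -14/9.
The best pure response is b with expected payoff 35/9.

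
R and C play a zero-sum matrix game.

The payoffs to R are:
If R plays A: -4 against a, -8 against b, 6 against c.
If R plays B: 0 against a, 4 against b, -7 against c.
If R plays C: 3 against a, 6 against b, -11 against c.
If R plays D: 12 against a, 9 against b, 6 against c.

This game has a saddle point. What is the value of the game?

Row minima: -8, -7, -11, 6 → R's maximin is 6.
Column maxima: 12, 9, 6 → C's minimax is 6.
They coincide at (D, c), so the value is 6.

6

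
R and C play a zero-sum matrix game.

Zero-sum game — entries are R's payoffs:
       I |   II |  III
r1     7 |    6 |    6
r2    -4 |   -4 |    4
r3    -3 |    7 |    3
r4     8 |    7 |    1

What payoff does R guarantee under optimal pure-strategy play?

6

Row minima: 6, -4, -3, 1 → R's maximin is 6.
Column maxima: 8, 7, 6 → C's minimax is 6.
They coincide at (r1, III), so the value is 6.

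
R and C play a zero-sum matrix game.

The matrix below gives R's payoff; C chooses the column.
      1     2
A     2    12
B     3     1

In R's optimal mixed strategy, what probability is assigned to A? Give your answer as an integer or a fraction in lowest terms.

Row minima are 2 and 1, so R's maximin is 2; column maxima are 3 and 12, so C's minimax is 3. These differ, so the equilibrium is in mixed strategies.
Let R play A with probability p. C is indifferent when 2p + 3(1−p) = 12p + (1−p), giving p = 1/6.

1/6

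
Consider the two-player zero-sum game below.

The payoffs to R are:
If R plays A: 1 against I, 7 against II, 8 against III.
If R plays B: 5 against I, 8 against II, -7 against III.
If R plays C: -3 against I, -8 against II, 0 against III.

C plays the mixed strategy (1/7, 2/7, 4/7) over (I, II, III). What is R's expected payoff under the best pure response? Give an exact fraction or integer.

47/7

A: (1)·(1/7) + (7)·(2/7) + (8)·(4/7) = 47/7.
B: (5)·(1/7) + (8)·(2/7) + (-7)·(4/7) = -1.
C: (-3)·(1/7) + (-8)·(2/7) + (0)·(4/7) = -19/7.
The best pure response is A with expected payoff 47/7.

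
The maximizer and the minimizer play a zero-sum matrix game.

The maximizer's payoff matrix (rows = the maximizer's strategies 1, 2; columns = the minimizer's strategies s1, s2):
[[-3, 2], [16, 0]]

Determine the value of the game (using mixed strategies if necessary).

Row minima are -3 and 0, so the maximizer's maximin is 0; column maxima are 16 and 2, so the minimizer's minimax is 2. These differ, so the equilibrium is in mixed strategies.
Let the maximizer play 1 with probability p. The minimizer is indifferent when −3p + 16(1−p) = 2p, giving p = 16/21.
Let the minimizer play s1 with probability q. The maximizer is indifferent when −3q + 2(1−q) = 16q, giving q = 2/21.
The value is -3·(2/21) + (2)·(19/21) = 32/21.

32/21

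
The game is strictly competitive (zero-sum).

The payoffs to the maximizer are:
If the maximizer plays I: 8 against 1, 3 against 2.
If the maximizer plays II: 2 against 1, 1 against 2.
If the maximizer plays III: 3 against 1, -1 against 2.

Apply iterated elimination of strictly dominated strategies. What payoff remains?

Column 1 is strictly dominated by 2 for the minimizer (3<8, 1<2, -1<3); eliminate 1.
Row III is strictly dominated by row I (3>-1); eliminate III.
Row II is strictly dominated by row I (3>1); eliminate II.
Only (I, 2) remains, with payoff 3.

3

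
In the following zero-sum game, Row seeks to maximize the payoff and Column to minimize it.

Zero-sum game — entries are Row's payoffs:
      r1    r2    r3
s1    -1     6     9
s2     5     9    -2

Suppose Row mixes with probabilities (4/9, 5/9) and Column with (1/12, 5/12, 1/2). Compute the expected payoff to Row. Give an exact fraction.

Against (1/12, 5/12, 1/2), each row's expected payoff is s1: 83/12; s2: 19/6.
Taking the (4/9, 5/9)-weighted average: (4/9)·(83/12) + (5/9)·(19/6) = 29/6.

29/6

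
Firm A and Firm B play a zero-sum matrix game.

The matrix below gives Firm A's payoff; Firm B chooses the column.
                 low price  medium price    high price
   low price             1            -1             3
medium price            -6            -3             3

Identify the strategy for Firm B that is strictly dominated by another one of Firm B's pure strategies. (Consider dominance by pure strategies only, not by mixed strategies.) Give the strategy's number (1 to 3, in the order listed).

Firm B prefers columns that give Firm A less. Compare high price with low price: 1 < 3, -6 < 3.
So low price strictly dominates high price for Firm B; high price is strictly dominated.

3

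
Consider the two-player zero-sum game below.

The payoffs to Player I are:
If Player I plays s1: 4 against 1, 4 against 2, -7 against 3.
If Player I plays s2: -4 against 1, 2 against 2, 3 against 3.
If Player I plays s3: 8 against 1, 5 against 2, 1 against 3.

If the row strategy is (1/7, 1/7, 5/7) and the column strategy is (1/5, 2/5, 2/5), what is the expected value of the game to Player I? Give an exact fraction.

104/35

Against (1/5, 2/5, 2/5), each row's expected payoff is s1: -2/5; s2: 6/5; s3: 4.
Taking the (1/7, 1/7, 5/7)-weighted average: (1/7)·(-2/5) + (1/7)·(6/5) + (5/7)·(4) = 104/35.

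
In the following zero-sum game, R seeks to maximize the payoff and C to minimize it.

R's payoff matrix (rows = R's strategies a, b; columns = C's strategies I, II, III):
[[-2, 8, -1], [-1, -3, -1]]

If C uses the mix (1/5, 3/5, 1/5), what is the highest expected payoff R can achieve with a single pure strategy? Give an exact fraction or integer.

a: (-2)·(1/5) + (8)·(3/5) + (-1)·(1/5) = 21/5.
b: (-1)·(1/5) + (-3)·(3/5) + (-1)·(1/5) = -11/5.
The best pure response is a with expected payoff 21/5.

21/5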